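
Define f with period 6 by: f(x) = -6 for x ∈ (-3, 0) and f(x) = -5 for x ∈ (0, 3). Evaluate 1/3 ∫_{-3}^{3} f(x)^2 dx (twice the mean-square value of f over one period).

1/3 ∫_{-3}^{3} f(x)^2 dx = 1/3 · (183) = 61.

61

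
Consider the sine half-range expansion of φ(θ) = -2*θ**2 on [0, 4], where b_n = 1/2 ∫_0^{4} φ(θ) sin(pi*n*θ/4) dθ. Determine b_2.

32/pi

b_2 = 1/2 ∫_0^{4} (-2*θ**2) sin(pi*θ/2) dθ.
Integrating by parts twice (tabular method), an antiderivative of (-2*θ**2) sin(pi*θ/2) is 4*θ**2*cos(pi*θ/2)/pi - 16*θ*sin(pi*θ/2)/pi**2 - 32*cos(pi*θ/2)/pi**3; evaluating from 0 to 4: ∫_{0}^{4} (-2*θ**2) sin(pi*θ/2) dθ = (-32/pi**3 + 64/pi) - (-32/pi**3) = 64/pi.
Hence b_2 = (1/2)·(64/pi) = 32/pi.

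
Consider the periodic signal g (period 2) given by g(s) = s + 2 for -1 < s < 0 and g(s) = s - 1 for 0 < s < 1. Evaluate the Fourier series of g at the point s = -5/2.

3/2

s = -5/2 differs from s = -1/2 by -1 full period(s), and the series is 2-periodic.
g is continuous at s = -1/2 with value 3/2, so the series converges to 3/2 there.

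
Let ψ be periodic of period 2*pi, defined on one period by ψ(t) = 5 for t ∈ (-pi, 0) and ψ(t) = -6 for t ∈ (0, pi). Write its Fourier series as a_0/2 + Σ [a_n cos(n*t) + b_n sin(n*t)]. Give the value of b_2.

b_2 = 1/pi ∫_{-pi}^{pi} ψ(t) sin(2*t) dt.
Split the integral at the breakpoints.
Directly, an antiderivative of (5) sin(2*t) is -5*cos(2*t)/2; evaluating from -pi to 0: ∫_{-pi}^{0} (5) sin(2*t) dt = (-5/2) - (-5/2) = 0.
Directly, an antiderivative of (-6) sin(2*t) is 3*cos(2*t); evaluating from 0 to pi: ∫_{0}^{pi} (-6) sin(2*t) dt = (3) - (3) = 0.
Summing the pieces and multiplying by (1/pi) gives b_2 = 0.

0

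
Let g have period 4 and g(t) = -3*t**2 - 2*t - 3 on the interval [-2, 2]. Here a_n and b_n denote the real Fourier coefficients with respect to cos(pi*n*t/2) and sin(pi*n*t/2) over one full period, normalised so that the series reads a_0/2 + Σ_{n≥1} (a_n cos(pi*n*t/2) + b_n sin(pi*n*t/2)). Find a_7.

a_7 = 1/2 ∫_{-2}^{2} g(t) cos(7*pi*t/2) dt.
Integrating by parts twice (tabular method), an antiderivative of (-3*t**2 - 2*t - 3) cos(7*pi*t/2) is -6*t**2*sin(7*pi*t/2)/(7*pi) - 4*t*sin(7*pi*t/2)/(7*pi) - 24*t*cos(7*pi*t/2)/(49*pi**2) - 6*sin(7*pi*t/2)/(7*pi) + 48*sin(7*pi*t/2)/(343*pi**3) - 8*cos(7*pi*t/2)/(49*pi**2); evaluating from -2 to 2: ∫_{-2}^{2} (-3*t**2 - 2*t - 3) cos(7*pi*t/2) dt = (8/(7*pi**2)) - (-40/(49*pi**2)) = 96/(49*pi**2).
Hence a_7 = (1/2)·(96/(49*pi**2)) = 48/(49*pi**2).

48/(49*pi**2)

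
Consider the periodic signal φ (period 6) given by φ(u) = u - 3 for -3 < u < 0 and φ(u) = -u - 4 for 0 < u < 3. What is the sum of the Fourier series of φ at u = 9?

u = 9 differs from u = 3 by 1 full period(s), and the series is 6-periodic.
At u = 3 the one-sided limits are φ(3^-) = -7 and φ(3^+) = -6.
By Dirichlet's theorem the series converges to their average, [(-7) + (-6)]/2 = -13/2.

-13/2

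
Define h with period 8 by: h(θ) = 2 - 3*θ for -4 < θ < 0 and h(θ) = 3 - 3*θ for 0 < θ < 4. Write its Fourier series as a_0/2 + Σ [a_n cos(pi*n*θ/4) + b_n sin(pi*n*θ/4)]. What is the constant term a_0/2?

a_0 = 1/4 ∫_{-4}^{4} h(θ) dθ = 1/4 · (20) = 5.
So the constant term a_0/2 = 5/2.

5/2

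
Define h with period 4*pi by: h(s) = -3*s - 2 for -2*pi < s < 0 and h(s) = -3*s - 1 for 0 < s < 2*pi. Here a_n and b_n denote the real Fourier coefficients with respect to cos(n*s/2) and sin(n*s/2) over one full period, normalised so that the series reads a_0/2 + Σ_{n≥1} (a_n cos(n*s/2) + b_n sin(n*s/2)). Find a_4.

0

a_4 = (1/(2*pi)) ∫_{-2*pi}^{2*pi} h(s) cos(2*s) ds.
Split the integral at the breakpoints.
Integrating by parts (boundary term plus one more integral), an antiderivative of (-3*s - 2) cos(2*s) is -3*s*sin(2*s)/2 - sin(2*s) - 3*cos(2*s)/4; evaluating from -2*pi to 0: ∫_{-2*pi}^{0} (-3*s - 2) cos(2*s) ds = (-3/4) - (-3/4) = 0.
Integrating by parts (boundary term plus one more integral), an antiderivative of (-3*s - 1) cos(2*s) is -3*s*sin(2*s)/2 - sin(2*s)/2 - 3*cos(2*s)/4; evaluating from 0 to 2*pi: ∫_{0}^{2*pi} (-3*s - 1) cos(2*s) ds = (-3/4) - (-3/4) = 0.
Summing the pieces and multiplying by (1/(2*pi)) gives a_4 = 0.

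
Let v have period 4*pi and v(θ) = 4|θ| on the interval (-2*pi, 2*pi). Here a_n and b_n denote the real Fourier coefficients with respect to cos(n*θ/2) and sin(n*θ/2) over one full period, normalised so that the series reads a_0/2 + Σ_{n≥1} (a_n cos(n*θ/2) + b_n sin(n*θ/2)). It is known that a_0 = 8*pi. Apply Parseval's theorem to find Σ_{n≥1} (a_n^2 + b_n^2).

Parseval: a_0^2/2 + Σ_{n≥1} (a_n^2+b_n^2) = (1/(2*pi)) ∫_{-2*pi}^{2*pi} v(θ)^2 dθ = 128*pi**2/3.
Subtract a_0^2/2 = 32*pi**2: Σ (a_n^2+b_n^2) = 32*pi**2/3.

32*pi**2/3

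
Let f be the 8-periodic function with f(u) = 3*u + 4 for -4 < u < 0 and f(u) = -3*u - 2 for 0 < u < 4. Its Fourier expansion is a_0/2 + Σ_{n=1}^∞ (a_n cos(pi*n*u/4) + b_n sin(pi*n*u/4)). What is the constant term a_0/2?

a_0 = 1/4 ∫_{-4}^{4} f(u) du = 1/4 · (-40) = -10.
So the constant term a_0/2 = -5.

-5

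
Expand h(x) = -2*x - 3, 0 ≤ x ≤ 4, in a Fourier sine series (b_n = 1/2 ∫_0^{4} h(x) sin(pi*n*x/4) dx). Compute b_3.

-28/(3*pi)

b_3 = 1/2 ∫_0^{4} (-2*x - 3) sin(3*pi*x/4) dx.
Integrating by parts (boundary term plus one more integral), an antiderivative of (-2*x - 3) sin(3*pi*x/4) is 8*x*cos(3*pi*x/4)/(3*pi) - 32*sin(3*pi*x/4)/(9*pi**2) + 4*cos(3*pi*x/4)/pi; evaluating from 0 to 4: ∫_{0}^{4} (-2*x - 3) sin(3*pi*x/4) dx = (-44/(3*pi)) - (4/pi) = -56/(3*pi).
Hence b_3 = (1/2)·(-56/(3*pi)) = -28/(3*pi).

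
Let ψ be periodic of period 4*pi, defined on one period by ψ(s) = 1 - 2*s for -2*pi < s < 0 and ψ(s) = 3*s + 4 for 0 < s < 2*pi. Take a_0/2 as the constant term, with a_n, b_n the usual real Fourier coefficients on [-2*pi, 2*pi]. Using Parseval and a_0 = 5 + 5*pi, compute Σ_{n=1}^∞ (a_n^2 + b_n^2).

9/2 + 3*pi + 29*pi**2/6

Parseval: a_0^2/2 + Σ_{n≥1} (a_n^2+b_n^2) = (1/(2*pi)) ∫_{-2*pi}^{2*pi} ψ(s)^2 ds = 17 + 28*pi + 52*pi**2/3.
Subtract a_0^2/2 = 25*(1 + pi)**2/2: Σ (a_n^2+b_n^2) = 9/2 + 3*pi + 29*pi**2/6.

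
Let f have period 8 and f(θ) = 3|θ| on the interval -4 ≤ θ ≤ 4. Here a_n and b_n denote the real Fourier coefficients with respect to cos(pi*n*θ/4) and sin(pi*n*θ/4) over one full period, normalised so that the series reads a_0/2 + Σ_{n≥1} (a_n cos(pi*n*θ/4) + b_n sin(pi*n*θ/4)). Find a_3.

-16/(3*pi**2)

a_3 = 1/4 ∫_{-4}^{4} f(θ) cos(3*pi*θ/4) dθ.
f is even and cos(3*pi*θ/4) is even, so the integrand is even and a_3 = 1/2 ∫_0^{4} f(θ) cos(3*pi*θ/4) dθ.
Integrating by parts (boundary term plus one more integral), an antiderivative of (3*θ) cos(3*pi*θ/4) is 4*θ*sin(3*pi*θ/4)/pi + 16*cos(3*pi*θ/4)/(3*pi**2); evaluating from 0 to 4: ∫_{0}^{4} (3*θ) cos(3*pi*θ/4) dθ = (-16/(3*pi**2)) - (16/(3*pi**2)) = -32/(3*pi**2).
Hence a_3 = (1/2)·(-32/(3*pi**2)) = -16/(3*pi**2).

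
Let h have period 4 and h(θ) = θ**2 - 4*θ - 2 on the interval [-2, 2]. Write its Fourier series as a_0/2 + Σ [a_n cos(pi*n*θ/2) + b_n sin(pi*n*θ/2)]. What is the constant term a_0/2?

a_0 = 1/2 ∫_{-2}^{2} h(θ) dθ = 1/2 · (-8/3) = -4/3.
So the constant term a_0/2 = -2/3.

-2/3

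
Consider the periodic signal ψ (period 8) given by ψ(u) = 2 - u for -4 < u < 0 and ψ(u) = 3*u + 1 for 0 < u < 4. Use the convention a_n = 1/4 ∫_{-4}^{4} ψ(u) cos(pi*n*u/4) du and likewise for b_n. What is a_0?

11

a_0 = 1/4 ∫_{-4}^{4} ψ(u) du = 1/4 · (44) = 11.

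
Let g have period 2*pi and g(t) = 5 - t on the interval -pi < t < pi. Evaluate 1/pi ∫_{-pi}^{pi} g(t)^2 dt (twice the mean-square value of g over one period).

2*pi**2/3 + 50

1/pi ∫_{-pi}^{pi} g(t)^2 dt = 1/pi · (2*pi*(pi**2 + 75)/3) = 2*pi**2/3 + 50.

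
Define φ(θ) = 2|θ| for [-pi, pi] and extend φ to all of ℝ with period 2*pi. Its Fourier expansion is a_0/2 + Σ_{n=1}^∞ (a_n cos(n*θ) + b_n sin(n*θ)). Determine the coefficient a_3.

a_3 = 1/pi ∫_{-pi}^{pi} φ(θ) cos(3*θ) dθ.
φ is even and cos(3*θ) is even, so the integrand is even and a_3 = 2/pi ∫_0^{pi} φ(θ) cos(3*θ) dθ.
Integrating by parts (boundary term plus one more integral), an antiderivative of (2*θ) cos(3*θ) is 2*θ*sin(3*θ)/3 + 2*cos(3*θ)/9; evaluating from 0 to pi: ∫_{0}^{pi} (2*θ) cos(3*θ) dθ = (-2/9) - (2/9) = -4/9.
Hence a_3 = (2/pi)·(-4/9) = -8/(9*pi).

-8/(9*pi)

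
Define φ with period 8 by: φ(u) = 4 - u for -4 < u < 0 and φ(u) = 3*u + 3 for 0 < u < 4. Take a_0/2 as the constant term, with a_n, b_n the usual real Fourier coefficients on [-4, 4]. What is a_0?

15

a_0 = 1/4 ∫_{-4}^{4} φ(u) du = 1/4 · (60) = 15.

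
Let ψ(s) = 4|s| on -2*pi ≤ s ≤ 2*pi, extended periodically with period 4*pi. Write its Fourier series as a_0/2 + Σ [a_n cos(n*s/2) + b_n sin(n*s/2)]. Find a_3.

a_3 = (1/(2*pi)) ∫_{-2*pi}^{2*pi} ψ(s) cos(3*s/2) ds.
ψ is even and cos(3*s/2) is even, so the integrand is even and a_3 = 1/pi ∫_0^{2*pi} ψ(s) cos(3*s/2) ds.
Integrating by parts (boundary term plus one more integral), an antiderivative of (4*s) cos(3*s/2) is 8*s*sin(3*s/2)/3 + 16*cos(3*s/2)/9; evaluating from 0 to 2*pi: ∫_{0}^{2*pi} (4*s) cos(3*s/2) ds = (-16/9) - (16/9) = -32/9.
Hence a_3 = (1/pi)·(-32/9) = -32/(9*pi).

-32/(9*pi)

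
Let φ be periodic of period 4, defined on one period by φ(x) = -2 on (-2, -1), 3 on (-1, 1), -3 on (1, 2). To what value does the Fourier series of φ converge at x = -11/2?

x = -11/2 differs from x = -3/2 by -1 full period(s), and the series is 4-periodic.
φ is continuous at x = -3/2 with value -2, so the series converges to -2 there.

-2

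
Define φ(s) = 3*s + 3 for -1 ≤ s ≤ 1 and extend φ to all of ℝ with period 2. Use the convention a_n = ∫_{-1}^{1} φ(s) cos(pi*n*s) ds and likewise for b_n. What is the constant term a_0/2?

3

a_0 = ∫_{-1}^{1} φ(s) ds = 6.
So the constant term a_0/2 = 3.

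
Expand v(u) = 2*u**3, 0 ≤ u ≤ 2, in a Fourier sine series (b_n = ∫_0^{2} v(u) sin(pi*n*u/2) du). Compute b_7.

b_7 = ∫_0^{2} (2*u**3) sin(7*pi*u/2) du.
Integrating by parts three times (tabular method), an antiderivative of (2*u**3) sin(7*pi*u/2) is -4*u**3*cos(7*pi*u/2)/(7*pi) + 24*u**2*sin(7*pi*u/2)/(49*pi**2) + 96*u*cos(7*pi*u/2)/(343*pi**3) - 192*sin(7*pi*u/2)/(2401*pi**4); evaluating from 0 to 2: ∫_{0}^{2} (2*u**3) sin(7*pi*u/2) du = (32*(-6 + 49*pi**2)/(343*pi**3)) - (0) = 32*(-6 + 49*pi**2)/(343*pi**3).
Hence b_7 = 32*(-6 + 49*pi**2)/(343*pi**3).

32*(-6 + 49*pi**2)/(343*pi**3)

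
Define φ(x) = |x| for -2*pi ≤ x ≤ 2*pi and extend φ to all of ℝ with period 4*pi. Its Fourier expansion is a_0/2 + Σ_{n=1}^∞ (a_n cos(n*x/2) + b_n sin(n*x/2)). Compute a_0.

a_0 = (1/(2*pi)) ∫_{-2*pi}^{2*pi} φ(x) dx = (1/(2*pi)) · (4*pi**2) = 2*pi.

2*pi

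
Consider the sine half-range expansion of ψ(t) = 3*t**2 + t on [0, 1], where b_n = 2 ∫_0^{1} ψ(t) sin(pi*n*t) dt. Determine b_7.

8*(-3 + 49*pi**2)/(343*pi**3)

b_7 = 2 ∫_0^{1} (3*t**2 + t) sin(7*pi*t) dt.
Integrating by parts twice (tabular method), an antiderivative of (3*t**2 + t) sin(7*pi*t) is -3*t**2*cos(7*pi*t)/(7*pi) + 6*t*sin(7*pi*t)/(49*pi**2) - t*cos(7*pi*t)/(7*pi) + sin(7*pi*t)/(49*pi**2) + 6*cos(7*pi*t)/(343*pi**3); evaluating from 0 to 1: ∫_{0}^{1} (3*t**2 + t) sin(7*pi*t) dt = (2*(-3 + 98*pi**2)/(343*pi**3)) - (6/(343*pi**3)) = 4*(-3 + 49*pi**2)/(343*pi**3).
Hence b_7 = 2·(4*(-3 + 49*pi**2)/(343*pi**3)) = 8*(-3 + 49*pi**2)/(343*pi**3).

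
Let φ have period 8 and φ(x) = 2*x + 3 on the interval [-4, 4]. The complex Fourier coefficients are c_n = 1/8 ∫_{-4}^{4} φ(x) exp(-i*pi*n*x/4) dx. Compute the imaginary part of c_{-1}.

8/pi

Since φ is real-valued, Im(c_{-1}) = -1/8 ∫_{-4}^{4} φ(x) sin(-pi*x/4) dx = b_{1}/2.
Integrating by parts (boundary term plus one more integral), an antiderivative of (2*x + 3) sin(-pi*x/4) is 8*x*cos(pi*x/4)/pi - 32*sin(pi*x/4)/pi**2 + 12*cos(pi*x/4)/pi; evaluating from -4 to 4: ∫_{-4}^{4} (2*x + 3) sin(-pi*x/4) dx = (-44/pi) - (20/pi) = -64/pi.
Hence Im(c_{-1}) = (-1/8)·(-64/pi) = 8/pi.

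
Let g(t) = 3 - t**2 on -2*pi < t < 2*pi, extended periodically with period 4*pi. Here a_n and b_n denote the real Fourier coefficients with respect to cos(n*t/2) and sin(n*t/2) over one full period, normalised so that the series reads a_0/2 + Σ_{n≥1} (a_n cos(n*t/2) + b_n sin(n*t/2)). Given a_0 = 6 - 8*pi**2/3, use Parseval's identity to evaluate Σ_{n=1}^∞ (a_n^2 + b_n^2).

Parseval: a_0^2/2 + Σ_{n≥1} (a_n^2+b_n^2) = (1/(2*pi)) ∫_{-2*pi}^{2*pi} g(t)^2 dt = -16*pi**2 + 18 + 32*pi**4/5.
Subtract a_0^2/2 = 2*(9 - 4*pi**2)**2/9: Σ (a_n^2+b_n^2) = 128*pi**4/45.

128*pi**4/45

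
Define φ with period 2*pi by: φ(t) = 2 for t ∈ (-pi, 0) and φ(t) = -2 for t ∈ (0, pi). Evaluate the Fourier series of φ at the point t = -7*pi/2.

t = -7*pi/2 differs from t = pi/2 by -2 full period(s), and the series is 2*pi-periodic.
φ is continuous at t = pi/2 with value -2, so the series converges to -2 there.

-2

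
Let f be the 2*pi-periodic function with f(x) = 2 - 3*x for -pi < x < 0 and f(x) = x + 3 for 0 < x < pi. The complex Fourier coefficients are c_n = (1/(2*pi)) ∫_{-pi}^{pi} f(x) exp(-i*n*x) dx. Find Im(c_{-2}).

Since f is real-valued, Im(c_{-2}) = -(1/(2*pi)) ∫_{-pi}^{pi} f(x) sin(-2*x) dx = b_{2}/2.
Split the integral at the breakpoints.
Integrating by parts (boundary term plus one more integral), an antiderivative of (2 - 3*x) sin(-2*x) is -3*x*cos(2*x)/2 + 3*sin(2*x)/4 + cos(2*x); evaluating from -pi to 0: ∫_{-pi}^{0} (2 - 3*x) sin(-2*x) dx = (1) - (1 + 3*pi/2) = -3*pi/2.
Integrating by parts (boundary term plus one more integral), an antiderivative of (x + 3) sin(-2*x) is x*cos(2*x)/2 - sin(2*x)/4 + 3*cos(2*x)/2; evaluating from 0 to pi: ∫_{0}^{pi} (x + 3) sin(-2*x) dx = (3/2 + pi/2) - (3/2) = pi/2.
So ∫_{-pi}^{pi} f(x) sin(-2*x) dx = -pi.
Hence Im(c_{-2}) = (-1/(2*pi))·(-pi) = 1/2.

1/2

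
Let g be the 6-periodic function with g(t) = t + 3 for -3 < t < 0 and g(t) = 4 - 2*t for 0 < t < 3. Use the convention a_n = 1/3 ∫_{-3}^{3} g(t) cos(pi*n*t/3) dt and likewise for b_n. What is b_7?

-1/(7*pi)

b_7 = 1/3 ∫_{-3}^{3} g(t) sin(7*pi*t/3) dt.
Split the integral at the breakpoints.
Integrating by parts (boundary term plus one more integral), an antiderivative of (t + 3) sin(7*pi*t/3) is -3*t*cos(7*pi*t/3)/(7*pi) + 9*sin(7*pi*t/3)/(49*pi**2) - 9*cos(7*pi*t/3)/(7*pi); evaluating from -3 to 0: ∫_{-3}^{0} (t + 3) sin(7*pi*t/3) dt = (-9/(7*pi)) - (0) = -9/(7*pi).
Integrating by parts (boundary term plus one more integral), an antiderivative of (4 - 2*t) sin(7*pi*t/3) is 6*t*cos(7*pi*t/3)/(7*pi) - 18*sin(7*pi*t/3)/(49*pi**2) - 12*cos(7*pi*t/3)/(7*pi); evaluating from 0 to 3: ∫_{0}^{3} (4 - 2*t) sin(7*pi*t/3) dt = (-6/(7*pi)) - (-12/(7*pi)) = 6/(7*pi).
Summing the pieces and multiplying by (1/3) gives b_7 = -1/(7*pi).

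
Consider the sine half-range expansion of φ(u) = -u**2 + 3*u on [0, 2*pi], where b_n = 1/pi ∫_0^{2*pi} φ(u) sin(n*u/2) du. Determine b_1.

-8*pi + 32/pi + 12

b_1 = 1/pi ∫_0^{2*pi} (-u**2 + 3*u) sin(u/2) du.
Integrating by parts twice (tabular method), an antiderivative of (-u**2 + 3*u) sin(u/2) is 2*u**2*cos(u/2) - 8*u*sin(u/2) - 6*u*cos(u/2) + 12*sin(u/2) - 16*cos(u/2); evaluating from 0 to 2*pi: ∫_{0}^{2*pi} (-u**2 + 3*u) sin(u/2) du = (-8*pi**2 + 16 + 12*pi) - (-16) = -8*pi**2 + 32 + 12*pi.
Hence b_1 = (1/pi)·(-8*pi**2 + 32 + 12*pi) = -8*pi + 32/pi + 12.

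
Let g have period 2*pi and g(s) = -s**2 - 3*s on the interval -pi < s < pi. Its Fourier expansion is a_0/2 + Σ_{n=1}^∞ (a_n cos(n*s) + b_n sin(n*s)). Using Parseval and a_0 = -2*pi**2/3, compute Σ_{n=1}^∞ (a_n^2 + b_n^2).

pi**2*(8*pi**2/45 + 6)

Parseval: a_0^2/2 + Σ_{n≥1} (a_n^2+b_n^2) = 1/pi ∫_{-pi}^{pi} g(s)^2 ds = 2*pi**2*(pi**2 + 15)/5.
Subtract a_0^2/2 = 2*pi**4/9: Σ (a_n^2+b_n^2) = pi**2*(8*pi**2/45 + 6).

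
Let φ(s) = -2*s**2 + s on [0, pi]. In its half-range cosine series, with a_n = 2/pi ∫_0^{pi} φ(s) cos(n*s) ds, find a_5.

4*(-1 + 2*pi)/(25*pi)

a_5 = 2/pi ∫_0^{pi} (-2*s**2 + s) cos(5*s) ds.
Integrating by parts twice (tabular method), an antiderivative of (-2*s**2 + s) cos(5*s) is -2*s**2*sin(5*s)/5 + s*sin(5*s)/5 - 4*s*cos(5*s)/25 + 4*sin(5*s)/125 + cos(5*s)/25; evaluating from 0 to pi: ∫_{0}^{pi} (-2*s**2 + s) cos(5*s) ds = (-1/25 + 4*pi/25) - (1/25) = -2/25 + 4*pi/25.
Hence a_5 = (2/pi)·(-2/25 + 4*pi/25) = 4*(-1 + 2*pi)/(25*pi).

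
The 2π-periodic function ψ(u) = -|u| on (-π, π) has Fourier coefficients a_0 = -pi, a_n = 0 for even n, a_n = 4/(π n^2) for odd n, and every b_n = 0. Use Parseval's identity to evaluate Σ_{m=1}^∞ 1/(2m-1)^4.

Parseval: a_0^2/2 + Σ a_n^2 = (1/π) ∫_{-π}^{π} ψ(u)^2 du = 2*pi**2/3.
Subtract a_0^2/2 = pi**2/2: Σ a_n^2 = pi**2/6.
Only odd n contribute, with a_n^2 = 16/(π^2 n^4), so Σ_{m≥1} 1/(2m-1)^4 = π^2·(pi**2/6)/16 = pi**4/96.

pi**4/96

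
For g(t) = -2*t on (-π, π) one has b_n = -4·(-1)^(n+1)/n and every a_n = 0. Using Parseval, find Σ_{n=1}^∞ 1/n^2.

Parseval: Σ b_n^2 = (1/π) ∫_{-π}^{π} g(t)^2 dt = 8*pi**2/3.
Σ b_n^2 = Σ 16/n^2, so Σ 1/n^2 = (8*pi**2/3)/16 = pi**2/6.

pi**2/6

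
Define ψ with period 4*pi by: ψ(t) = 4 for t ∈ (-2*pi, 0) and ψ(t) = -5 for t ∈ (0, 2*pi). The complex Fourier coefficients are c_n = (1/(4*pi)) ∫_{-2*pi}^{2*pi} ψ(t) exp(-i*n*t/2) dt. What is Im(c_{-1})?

Since ψ is real-valued, Im(c_{-1}) = -(1/(4*pi)) ∫_{-2*pi}^{2*pi} ψ(t) sin(-t/2) dt = b_{1}/2.
Split the integral at the breakpoints.
Directly, an antiderivative of (4) sin(-t/2) is 8*cos(t/2); evaluating from -2*pi to 0: ∫_{-2*pi}^{0} (4) sin(-t/2) dt = (8) - (-8) = 16.
Directly, an antiderivative of (-5) sin(-t/2) is -10*cos(t/2); evaluating from 0 to 2*pi: ∫_{0}^{2*pi} (-5) sin(-t/2) dt = (10) - (-10) = 20.
So ∫_{-2*pi}^{2*pi} ψ(t) sin(-t/2) dt = 36.
Hence Im(c_{-1}) = (-1/(4*pi))·(36) = -9/pi.

-9/pi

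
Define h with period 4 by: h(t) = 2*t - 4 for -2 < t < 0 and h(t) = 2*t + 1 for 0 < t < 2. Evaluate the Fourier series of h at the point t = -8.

t = -8 differs from t = 0 by -2 full period(s), and the series is 4-periodic.
At t = 0 the one-sided limits are h(0^-) = -4 and h(0^+) = 1.
By Dirichlet's theorem the series converges to their average, [(-4) + (1)]/2 = -3/2.

-3/2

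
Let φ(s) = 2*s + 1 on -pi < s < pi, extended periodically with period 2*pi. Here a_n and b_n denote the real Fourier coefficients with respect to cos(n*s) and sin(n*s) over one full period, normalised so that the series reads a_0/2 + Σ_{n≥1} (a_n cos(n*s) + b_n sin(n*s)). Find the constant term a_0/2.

a_0 = 1/pi ∫_{-pi}^{pi} φ(s) ds = 1/pi · (2*pi) = 2.
So the constant term a_0/2 = 1.

1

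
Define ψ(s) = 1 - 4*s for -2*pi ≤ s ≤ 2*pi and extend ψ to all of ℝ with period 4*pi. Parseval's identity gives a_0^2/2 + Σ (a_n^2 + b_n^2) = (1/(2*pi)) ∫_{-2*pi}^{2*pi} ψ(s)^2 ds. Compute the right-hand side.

2 + 128*pi**2/3

(1/(2*pi)) ∫_{-2*pi}^{2*pi} ψ(s)^2 ds = (1/(2*pi)) · (4*pi + 256*pi**3/3) = 2 + 128*pi**2/3.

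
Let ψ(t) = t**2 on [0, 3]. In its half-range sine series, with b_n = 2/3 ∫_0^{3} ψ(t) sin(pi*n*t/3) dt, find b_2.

b_2 = 2/3 ∫_0^{3} (t**2) sin(2*pi*t/3) dt.
Integrating by parts twice (tabular method), an antiderivative of (t**2) sin(2*pi*t/3) is -3*t**2*cos(2*pi*t/3)/(2*pi) + 9*t*sin(2*pi*t/3)/(2*pi**2) + 27*cos(2*pi*t/3)/(4*pi**3); evaluating from 0 to 3: ∫_{0}^{3} (t**2) sin(2*pi*t/3) dt = (27*(1 - 2*pi**2)/(4*pi**3)) - (27/(4*pi**3)) = -27/(2*pi).
Hence b_2 = (2/3)·(-27/(2*pi)) = -9/pi.

-9/pi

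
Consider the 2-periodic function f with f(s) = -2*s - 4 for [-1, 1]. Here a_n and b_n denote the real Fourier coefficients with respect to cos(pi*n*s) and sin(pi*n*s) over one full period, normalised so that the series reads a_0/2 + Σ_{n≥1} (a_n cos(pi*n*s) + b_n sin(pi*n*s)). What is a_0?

a_0 = ∫_{-1}^{1} f(s) ds = -8.

-8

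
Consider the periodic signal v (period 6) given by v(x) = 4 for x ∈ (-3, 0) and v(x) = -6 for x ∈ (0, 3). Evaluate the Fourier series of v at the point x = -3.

At x = -3 the one-sided limits are v(-3^-) = -6 and v(-3^+) = 4.
By Dirichlet's theorem the series converges to their average, [(-6) + (4)]/2 = -1.

-1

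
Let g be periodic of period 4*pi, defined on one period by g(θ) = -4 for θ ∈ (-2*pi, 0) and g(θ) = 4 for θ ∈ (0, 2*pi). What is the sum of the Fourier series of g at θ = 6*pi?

0

θ = 6*pi differs from θ = -2*pi by 2 full period(s), and the series is 4*pi-periodic.
At θ = -2*pi the one-sided limits are g(-2*pi^-) = 4 and g(-2*pi^+) = -4.
By Dirichlet's theorem the series converges to their average, [(4) + (-4)]/2 = 0.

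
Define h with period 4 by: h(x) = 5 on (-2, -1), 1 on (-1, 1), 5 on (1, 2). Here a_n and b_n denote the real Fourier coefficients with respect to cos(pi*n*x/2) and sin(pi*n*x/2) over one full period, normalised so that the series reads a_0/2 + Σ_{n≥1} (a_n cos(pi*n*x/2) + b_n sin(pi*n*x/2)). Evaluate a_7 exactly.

8/(7*pi)

a_7 = 1/2 ∫_{-2}^{2} h(x) cos(7*pi*x/2) dx.
h is even and cos(7*pi*x/2) is even, so the integrand is even and a_7 = ∫_0^{2} h(x) cos(7*pi*x/2) dx.
Split the integral at the breakpoints.
Directly, an antiderivative of (1) cos(7*pi*x/2) is 2*sin(7*pi*x/2)/(7*pi); evaluating from 0 to 1: ∫_{0}^{1} (1) cos(7*pi*x/2) dx = (-2/(7*pi)) - (0) = -2/(7*pi).
Directly, an antiderivative of (5) cos(7*pi*x/2) is 10*sin(7*pi*x/2)/(7*pi); evaluating from 1 to 2: ∫_{1}^{2} (5) cos(7*pi*x/2) dx = (0) - (-10/(7*pi)) = 10/(7*pi).
Summing the pieces gives a_7 = 8/(7*pi).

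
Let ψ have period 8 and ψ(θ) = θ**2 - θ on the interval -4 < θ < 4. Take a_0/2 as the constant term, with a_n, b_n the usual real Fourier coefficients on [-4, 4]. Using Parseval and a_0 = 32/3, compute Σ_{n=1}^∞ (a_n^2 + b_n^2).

Parseval: a_0^2/2 + Σ_{n≥1} (a_n^2+b_n^2) = 1/4 ∫_{-4}^{4} ψ(θ)^2 dθ = 1696/15.
Subtract a_0^2/2 = 512/9: Σ (a_n^2+b_n^2) = 2528/45.

2528/45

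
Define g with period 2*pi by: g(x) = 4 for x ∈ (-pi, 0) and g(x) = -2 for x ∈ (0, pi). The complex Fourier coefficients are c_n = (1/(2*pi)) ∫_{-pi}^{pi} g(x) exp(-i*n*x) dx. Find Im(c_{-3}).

-2/pi

Since g is real-valued, Im(c_{-3}) = -(1/(2*pi)) ∫_{-pi}^{pi} g(x) sin(-3*x) dx = b_{3}/2.
Split the integral at the breakpoints.
Directly, an antiderivative of (4) sin(-3*x) is 4*cos(3*x)/3; evaluating from -pi to 0: ∫_{-pi}^{0} (4) sin(-3*x) dx = (4/3) - (-4/3) = 8/3.
Directly, an antiderivative of (-2) sin(-3*x) is -2*cos(3*x)/3; evaluating from 0 to pi: ∫_{0}^{pi} (-2) sin(-3*x) dx = (2/3) - (-2/3) = 4/3.
So ∫_{-pi}^{pi} g(x) sin(-3*x) dx = 4.
Hence Im(c_{-3}) = (-1/(2*pi))·(4) = -2/pi.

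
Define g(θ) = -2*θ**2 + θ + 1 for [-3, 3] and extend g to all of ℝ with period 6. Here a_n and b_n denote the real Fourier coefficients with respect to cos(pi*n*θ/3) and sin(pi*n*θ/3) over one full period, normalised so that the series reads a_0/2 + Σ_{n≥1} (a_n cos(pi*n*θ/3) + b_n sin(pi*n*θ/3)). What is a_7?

72/(49*pi**2)

a_7 = 1/3 ∫_{-3}^{3} g(θ) cos(7*pi*θ/3) dθ.
Integrating by parts twice (tabular method), an antiderivative of (-2*θ**2 + θ + 1) cos(7*pi*θ/3) is -6*θ**2*sin(7*pi*θ/3)/(7*pi) + 3*θ*sin(7*pi*θ/3)/(7*pi) - 36*θ*cos(7*pi*θ/3)/(49*pi**2) + 108*sin(7*pi*θ/3)/(343*pi**3) + 3*sin(7*pi*θ/3)/(7*pi) + 9*cos(7*pi*θ/3)/(49*pi**2); evaluating from -3 to 3: ∫_{-3}^{3} (-2*θ**2 + θ + 1) cos(7*pi*θ/3) dθ = (99/(49*pi**2)) - (-117/(49*pi**2)) = 216/(49*pi**2).
Hence a_7 = (1/3)·(216/(49*pi**2)) = 72/(49*pi**2).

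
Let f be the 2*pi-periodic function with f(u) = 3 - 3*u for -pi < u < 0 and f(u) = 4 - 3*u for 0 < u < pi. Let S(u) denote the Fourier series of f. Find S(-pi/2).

3 + 3*pi/2

f is continuous at u = -pi/2 with value 3 + 3*pi/2, so the series converges to 3 + 3*pi/2 there.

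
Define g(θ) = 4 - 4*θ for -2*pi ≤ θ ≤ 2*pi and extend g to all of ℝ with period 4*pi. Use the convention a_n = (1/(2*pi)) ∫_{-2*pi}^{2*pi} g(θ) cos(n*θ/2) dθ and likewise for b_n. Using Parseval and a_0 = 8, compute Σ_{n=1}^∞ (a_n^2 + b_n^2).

128*pi**2/3

Parseval: a_0^2/2 + Σ_{n≥1} (a_n^2+b_n^2) = (1/(2*pi)) ∫_{-2*pi}^{2*pi} g(θ)^2 dθ = 32 + 128*pi**2/3.
Subtract a_0^2/2 = 32: Σ (a_n^2+b_n^2) = 128*pi**2/3.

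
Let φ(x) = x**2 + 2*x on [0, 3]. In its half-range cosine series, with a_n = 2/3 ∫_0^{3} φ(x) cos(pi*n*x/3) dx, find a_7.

a_7 = 2/3 ∫_0^{3} (x**2 + 2*x) cos(7*pi*x/3) dx.
Integrating by parts twice (tabular method), an antiderivative of (x**2 + 2*x) cos(7*pi*x/3) is 3*x**2*sin(7*pi*x/3)/(7*pi) + 6*x*sin(7*pi*x/3)/(7*pi) + 18*x*cos(7*pi*x/3)/(49*pi**2) - 54*sin(7*pi*x/3)/(343*pi**3) + 18*cos(7*pi*x/3)/(49*pi**2); evaluating from 0 to 3: ∫_{0}^{3} (x**2 + 2*x) cos(7*pi*x/3) dx = (-72/(49*pi**2)) - (18/(49*pi**2)) = -90/(49*pi**2).
Hence a_7 = (2/3)·(-90/(49*pi**2)) = -60/(49*pi**2).

-60/(49*pi**2)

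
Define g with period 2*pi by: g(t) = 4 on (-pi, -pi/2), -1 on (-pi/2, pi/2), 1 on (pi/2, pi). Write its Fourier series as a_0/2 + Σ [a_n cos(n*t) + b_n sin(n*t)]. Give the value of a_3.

a_3 = 1/pi ∫_{-pi}^{pi} g(t) cos(3*t) dt.
Split the integral at the breakpoints.
Directly, an antiderivative of (4) cos(3*t) is 4*sin(3*t)/3; evaluating from -pi to -pi/2: ∫_{-pi}^{-pi/2} (4) cos(3*t) dt = (4/3) - (0) = 4/3.
Directly, an antiderivative of (-1) cos(3*t) is -sin(3*t)/3; evaluating from -pi/2 to pi/2: ∫_{-pi/2}^{pi/2} (-1) cos(3*t) dt = (1/3) - (-1/3) = 2/3.
Directly, an antiderivative of (1) cos(3*t) is sin(3*t)/3; evaluating from pi/2 to pi: ∫_{pi/2}^{pi} (1) cos(3*t) dt = (0) - (-1/3) = 1/3.
Summing the pieces and multiplying by (1/pi) gives a_3 = 7/(3*pi).

7/(3*pi)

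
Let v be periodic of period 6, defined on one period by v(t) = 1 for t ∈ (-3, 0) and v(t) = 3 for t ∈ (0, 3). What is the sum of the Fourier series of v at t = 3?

t = 3 differs from t = -3 by 1 full period(s), and the series is 6-periodic.
At t = -3 the one-sided limits are v(-3^-) = 3 and v(-3^+) = 1.
By Dirichlet's theorem the series converges to their average, [(3) + (1)]/2 = 2.

2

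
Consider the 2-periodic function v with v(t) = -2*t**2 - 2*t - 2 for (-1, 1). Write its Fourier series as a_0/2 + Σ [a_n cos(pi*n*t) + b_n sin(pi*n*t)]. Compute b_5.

b_5 = ∫_{-1}^{1} v(t) sin(5*pi*t) dt.
Integrating by parts twice (tabular method), an antiderivative of (-2*t**2 - 2*t - 2) sin(5*pi*t) is 2*t**2*cos(5*pi*t)/(5*pi) - 4*t*sin(5*pi*t)/(25*pi**2) + 2*t*cos(5*pi*t)/(5*pi) - 2*sin(5*pi*t)/(25*pi**2) - 4*cos(5*pi*t)/(125*pi**3) + 2*cos(5*pi*t)/(5*pi); evaluating from -1 to 1: ∫_{-1}^{1} (-2*t**2 - 2*t - 2) sin(5*pi*t) dt = (2*(2 - 75*pi**2)/(125*pi**3)) - (2*(2 - 25*pi**2)/(125*pi**3)) = -4/(5*pi).
Hence b_5 = -4/(5*pi).

-4/(5*pi)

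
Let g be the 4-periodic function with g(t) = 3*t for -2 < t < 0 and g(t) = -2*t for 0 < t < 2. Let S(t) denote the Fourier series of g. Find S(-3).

t = -3 differs from t = 1 by -1 full period(s), and the series is 4-periodic.
g is continuous at t = 1 with value -2, so the series converges to -2 there.

-2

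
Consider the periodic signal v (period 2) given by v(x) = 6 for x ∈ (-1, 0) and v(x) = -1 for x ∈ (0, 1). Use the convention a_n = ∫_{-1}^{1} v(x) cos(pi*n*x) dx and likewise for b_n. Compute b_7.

b_7 = ∫_{-1}^{1} v(x) sin(7*pi*x) dx.
Split the integral at the breakpoints.
Directly, an antiderivative of (6) sin(7*pi*x) is -6*cos(7*pi*x)/(7*pi); evaluating from -1 to 0: ∫_{-1}^{0} (6) sin(7*pi*x) dx = (-6/(7*pi)) - (6/(7*pi)) = -12/(7*pi).
Directly, an antiderivative of (-1) sin(7*pi*x) is cos(7*pi*x)/(7*pi); evaluating from 0 to 1: ∫_{0}^{1} (-1) sin(7*pi*x) dx = (-1/(7*pi)) - (1/(7*pi)) = -2/(7*pi).
Summing the pieces gives b_7 = -2/pi.

-2/pi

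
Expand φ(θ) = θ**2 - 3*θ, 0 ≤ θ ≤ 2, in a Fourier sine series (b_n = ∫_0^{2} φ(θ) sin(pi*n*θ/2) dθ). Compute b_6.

b_6 = ∫_0^{2} (θ**2 - 3*θ) sin(3*pi*θ) dθ.
Integrating by parts twice (tabular method), an antiderivative of (θ**2 - 3*θ) sin(3*pi*θ) is -θ**2*cos(3*pi*θ)/(3*pi) + 2*θ*sin(3*pi*θ)/(9*pi**2) + θ*cos(3*pi*θ)/pi - sin(3*pi*θ)/(3*pi**2) + 2*cos(3*pi*θ)/(27*pi**3); evaluating from 0 to 2: ∫_{0}^{2} (θ**2 - 3*θ) sin(3*pi*θ) dθ = (2*(1 + 9*pi**2)/(27*pi**3)) - (2/(27*pi**3)) = 2/(3*pi).
Hence b_6 = 2/(3*pi).

2/(3*pi)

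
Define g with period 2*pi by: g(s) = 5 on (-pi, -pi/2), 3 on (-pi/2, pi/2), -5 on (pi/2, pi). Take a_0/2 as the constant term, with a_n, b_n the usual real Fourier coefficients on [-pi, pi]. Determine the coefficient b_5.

b_5 = 1/pi ∫_{-pi}^{pi} g(s) sin(5*s) ds.
Split the integral at the breakpoints.
Directly, an antiderivative of (5) sin(5*s) is -cos(5*s); evaluating from -pi to -pi/2: ∫_{-pi}^{-pi/2} (5) sin(5*s) ds = (0) - (1) = -1.
Directly, an antiderivative of (3) sin(5*s) is -3*cos(5*s)/5; evaluating from -pi/2 to pi/2: ∫_{-pi/2}^{pi/2} (3) sin(5*s) ds = (0) - (0) = 0.
Directly, an antiderivative of (-5) sin(5*s) is cos(5*s); evaluating from pi/2 to pi: ∫_{pi/2}^{pi} (-5) sin(5*s) ds = (-1) - (0) = -1.
Summing the pieces and multiplying by (1/pi) gives b_5 = -2/pi.

-2/pi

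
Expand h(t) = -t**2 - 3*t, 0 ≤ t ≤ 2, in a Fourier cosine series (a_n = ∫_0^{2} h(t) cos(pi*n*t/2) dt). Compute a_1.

40/pi**2

a_1 = ∫_0^{2} (-t**2 - 3*t) cos(pi*t/2) dt.
Integrating by parts twice (tabular method), an antiderivative of (-t**2 - 3*t) cos(pi*t/2) is -2*t**2*sin(pi*t/2)/pi - 6*t*sin(pi*t/2)/pi - 8*t*cos(pi*t/2)/pi**2 + 16*sin(pi*t/2)/pi**3 - 12*cos(pi*t/2)/pi**2; evaluating from 0 to 2: ∫_{0}^{2} (-t**2 - 3*t) cos(pi*t/2) dt = (28/pi**2) - (-12/pi**2) = 40/pi**2.
Hence a_1 = 40/pi**2.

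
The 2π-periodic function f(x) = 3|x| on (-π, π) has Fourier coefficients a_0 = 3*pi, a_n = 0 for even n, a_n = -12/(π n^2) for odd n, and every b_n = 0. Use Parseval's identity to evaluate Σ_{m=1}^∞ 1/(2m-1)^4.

pi**4/96

Parseval: a_0^2/2 + Σ a_n^2 = (1/π) ∫_{-π}^{π} f(x)^2 dx = 6*pi**2.
Subtract a_0^2/2 = 9*pi**2/2: Σ a_n^2 = 3*pi**2/2.
Only odd n contribute, with a_n^2 = 144/(π^2 n^4), so Σ_{m≥1} 1/(2m-1)^4 = π^2·(3*pi**2/2)/144 = pi**4/96.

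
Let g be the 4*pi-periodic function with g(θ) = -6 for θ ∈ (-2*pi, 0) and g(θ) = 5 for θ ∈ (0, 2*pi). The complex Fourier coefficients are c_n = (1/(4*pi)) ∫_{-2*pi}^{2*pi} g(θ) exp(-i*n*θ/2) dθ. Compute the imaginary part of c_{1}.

Since g is real-valued, Im(c_{1}) = -(1/(4*pi)) ∫_{-2*pi}^{2*pi} g(θ) sin(θ/2) dθ = -b_{1}/2.
Split the integral at the breakpoints.
Directly, an antiderivative of (-6) sin(θ/2) is 12*cos(θ/2); evaluating from -2*pi to 0: ∫_{-2*pi}^{0} (-6) sin(θ/2) dθ = (12) - (-12) = 24.
Directly, an antiderivative of (5) sin(θ/2) is -10*cos(θ/2); evaluating from 0 to 2*pi: ∫_{0}^{2*pi} (5) sin(θ/2) dθ = (10) - (-10) = 20.
So ∫_{-2*pi}^{2*pi} g(θ) sin(θ/2) dθ = 44.
Hence Im(c_{1}) = (-1/(4*pi))·(44) = -11/pi.

-11/pi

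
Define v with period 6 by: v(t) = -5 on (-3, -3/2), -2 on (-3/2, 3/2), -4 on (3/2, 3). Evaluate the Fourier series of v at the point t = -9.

t = -9 differs from t = 3 by -2 full period(s), and the series is 6-periodic.
At t = 3 the one-sided limits are v(3^-) = -4 and v(3^+) = -5.
By Dirichlet's theorem the series converges to their average, [(-4) + (-5)]/2 = -9/2.

-9/2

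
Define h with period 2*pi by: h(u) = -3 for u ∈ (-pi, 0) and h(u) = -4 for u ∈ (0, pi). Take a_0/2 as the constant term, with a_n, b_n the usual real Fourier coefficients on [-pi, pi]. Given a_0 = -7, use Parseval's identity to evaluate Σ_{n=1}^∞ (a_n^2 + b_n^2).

Parseval: a_0^2/2 + Σ_{n≥1} (a_n^2+b_n^2) = 1/pi ∫_{-pi}^{pi} h(u)^2 du = 25.
Subtract a_0^2/2 = 49/2: Σ (a_n^2+b_n^2) = 1/2.

1/2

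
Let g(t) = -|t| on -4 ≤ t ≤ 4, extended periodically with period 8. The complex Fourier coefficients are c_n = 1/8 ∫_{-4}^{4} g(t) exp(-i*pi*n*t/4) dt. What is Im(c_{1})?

0

Since g is real-valued, Im(c_{1}) = -1/8 ∫_{-4}^{4} g(t) sin(pi*t/4) dt = -b_{1}/2.
(g is even, so the integrand is odd over a symmetric interval and the integral vanishes.)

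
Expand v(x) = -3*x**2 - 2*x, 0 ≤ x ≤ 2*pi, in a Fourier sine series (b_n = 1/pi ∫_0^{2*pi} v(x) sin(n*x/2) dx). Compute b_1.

b_1 = 1/pi ∫_0^{2*pi} (-3*x**2 - 2*x) sin(x/2) dx.
Integrating by parts twice (tabular method), an antiderivative of (-3*x**2 - 2*x) sin(x/2) is 6*x**2*cos(x/2) - 24*x*sin(x/2) + 4*x*cos(x/2) - 8*sin(x/2) - 48*cos(x/2); evaluating from 0 to 2*pi: ∫_{0}^{2*pi} (-3*x**2 - 2*x) sin(x/2) dx = (-24*pi**2 - 8*pi + 48) - (-48) = -24*pi**2 - 8*pi + 96.
Hence b_1 = (1/pi)·(-24*pi**2 - 8*pi + 96) = -24*pi - 8 + 96/pi.

-24*pi - 8 + 96/pi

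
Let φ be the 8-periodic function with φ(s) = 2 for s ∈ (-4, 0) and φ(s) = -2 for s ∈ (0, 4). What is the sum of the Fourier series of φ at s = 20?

0

s = 20 differs from s = 4 by 2 full period(s), and the series is 8-periodic.
At s = 4 the one-sided limits are φ(4^-) = -2 and φ(4^+) = 2.
By Dirichlet's theorem the series converges to their average, [(-2) + (2)]/2 = 0.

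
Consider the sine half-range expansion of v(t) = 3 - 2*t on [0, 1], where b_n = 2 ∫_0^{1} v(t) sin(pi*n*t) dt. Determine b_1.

8/pi

b_1 = 2 ∫_0^{1} (3 - 2*t) sin(pi*t) dt.
Integrating by parts (boundary term plus one more integral), an antiderivative of (3 - 2*t) sin(pi*t) is 2*t*cos(pi*t)/pi - 2*sin(pi*t)/pi**2 - 3*cos(pi*t)/pi; evaluating from 0 to 1: ∫_{0}^{1} (3 - 2*t) sin(pi*t) dt = (1/pi) - (-3/pi) = 4/pi.
Hence b_1 = 2·(4/pi) = 8/pi.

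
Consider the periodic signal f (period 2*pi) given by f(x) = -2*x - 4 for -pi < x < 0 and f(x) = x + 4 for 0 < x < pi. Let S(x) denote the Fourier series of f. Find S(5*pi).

3*pi/2

x = 5*pi differs from x = pi by 2 full period(s), and the series is 2*pi-periodic.
At x = pi the one-sided limits are f(pi^-) = pi + 4 and f(pi^+) = -4 + 2*pi.
By Dirichlet's theorem the series converges to their average, [(pi + 4) + (-4 + 2*pi)]/2 = 3*pi/2.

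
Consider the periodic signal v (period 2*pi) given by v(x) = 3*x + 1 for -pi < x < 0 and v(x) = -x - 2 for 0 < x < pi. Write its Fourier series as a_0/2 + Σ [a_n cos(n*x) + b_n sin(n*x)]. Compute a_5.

8/(25*pi)

a_5 = 1/pi ∫_{-pi}^{pi} v(x) cos(5*x) dx.
Split the integral at the breakpoints.
Integrating by parts (boundary term plus one more integral), an antiderivative of (3*x + 1) cos(5*x) is 3*x*sin(5*x)/5 + sin(5*x)/5 + 3*cos(5*x)/25; evaluating from -pi to 0: ∫_{-pi}^{0} (3*x + 1) cos(5*x) dx = (3/25) - (-3/25) = 6/25.
Integrating by parts (boundary term plus one more integral), an antiderivative of (-x - 2) cos(5*x) is -x*sin(5*x)/5 - 2*sin(5*x)/5 - cos(5*x)/25; evaluating from 0 to pi: ∫_{0}^{pi} (-x - 2) cos(5*x) dx = (1/25) - (-1/25) = 2/25.
Summing the pieces and multiplying by (1/pi) gives a_5 = 8/(25*pi).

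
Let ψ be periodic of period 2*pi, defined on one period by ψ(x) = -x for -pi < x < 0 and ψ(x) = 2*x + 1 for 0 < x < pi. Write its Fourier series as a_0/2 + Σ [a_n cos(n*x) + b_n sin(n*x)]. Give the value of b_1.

(2 + pi)/pi

b_1 = 1/pi ∫_{-pi}^{pi} ψ(x) sin(x) dx.
Split the integral at the breakpoints.
Integrating by parts (boundary term plus one more integral), an antiderivative of (-x) sin(x) is x*cos(x) - sin(x); evaluating from -pi to 0: ∫_{-pi}^{0} (-x) sin(x) dx = (0) - (pi) = -pi.
Integrating by parts (boundary term plus one more integral), an antiderivative of (2*x + 1) sin(x) is -2*x*cos(x) + 2*sin(x) - cos(x); evaluating from 0 to pi: ∫_{0}^{pi} (2*x + 1) sin(x) dx = (1 + 2*pi) - (-1) = 2 + 2*pi.
Summing the pieces and multiplying by (1/pi) gives b_1 = (2 + pi)/pi.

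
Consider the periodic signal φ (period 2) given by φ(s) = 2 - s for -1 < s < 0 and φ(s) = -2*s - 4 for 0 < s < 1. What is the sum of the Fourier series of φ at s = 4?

s = 4 differs from s = 0 by 2 full period(s), and the series is 2-periodic.
At s = 0 the one-sided limits are φ(0^-) = 2 and φ(0^+) = -4.
By Dirichlet's theorem the series converges to their average, [(2) + (-4)]/2 = -1.

-1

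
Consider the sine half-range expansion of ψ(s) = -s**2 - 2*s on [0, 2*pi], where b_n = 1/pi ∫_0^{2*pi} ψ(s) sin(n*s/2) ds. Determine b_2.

b_2 = 1/pi ∫_0^{2*pi} (-s**2 - 2*s) sin(s) ds.
Integrating by parts twice (tabular method), an antiderivative of (-s**2 - 2*s) sin(s) is s**2*cos(s) - 2*s*sin(s) + 2*s*cos(s) - 2*sin(s) - 2*cos(s); evaluating from 0 to 2*pi: ∫_{0}^{2*pi} (-s**2 - 2*s) sin(s) ds = (-2 + 4*pi + 4*pi**2) - (-2) = 4*pi*(1 + pi).
Hence b_2 = (1/pi)·(4*pi*(1 + pi)) = 4 + 4*pi.

4 + 4*pi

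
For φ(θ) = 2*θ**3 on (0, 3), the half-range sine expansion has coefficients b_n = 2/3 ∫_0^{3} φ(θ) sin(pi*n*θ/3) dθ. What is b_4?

-27/pi + 81/(8*pi**3)

b_4 = 2/3 ∫_0^{3} (2*θ**3) sin(4*pi*θ/3) dθ.
Integrating by parts three times (tabular method), an antiderivative of (2*θ**3) sin(4*pi*θ/3) is -3*θ**3*cos(4*pi*θ/3)/(2*pi) + 27*θ**2*sin(4*pi*θ/3)/(8*pi**2) + 81*θ*cos(4*pi*θ/3)/(16*pi**3) - 243*sin(4*pi*θ/3)/(64*pi**4); evaluating from 0 to 3: ∫_{0}^{3} (2*θ**3) sin(4*pi*θ/3) dθ = (81*(3 - 8*pi**2)/(16*pi**3)) - (0) = 81*(3 - 8*pi**2)/(16*pi**3).
Hence b_4 = (2/3)·(81*(3 - 8*pi**2)/(16*pi**3)) = -27/pi + 81/(8*pi**3).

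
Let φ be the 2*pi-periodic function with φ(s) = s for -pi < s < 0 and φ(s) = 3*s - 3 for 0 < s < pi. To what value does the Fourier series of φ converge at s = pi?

-3/2 + pi

At s = pi the one-sided limits are φ(pi^-) = -3 + 3*pi and φ(pi^+) = -pi.
By Dirichlet's theorem the series converges to their average, [(-3 + 3*pi) + (-pi)]/2 = -3/2 + pi.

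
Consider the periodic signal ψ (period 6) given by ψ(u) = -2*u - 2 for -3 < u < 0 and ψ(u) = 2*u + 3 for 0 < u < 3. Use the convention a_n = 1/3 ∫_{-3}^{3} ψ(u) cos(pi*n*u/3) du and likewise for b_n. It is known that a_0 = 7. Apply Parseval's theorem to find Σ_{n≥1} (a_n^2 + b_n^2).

37/2

Parseval: a_0^2/2 + Σ_{n≥1} (a_n^2+b_n^2) = 1/3 ∫_{-3}^{3} ψ(u)^2 du = 43.
Subtract a_0^2/2 = 49/2: Σ (a_n^2+b_n^2) = 37/2.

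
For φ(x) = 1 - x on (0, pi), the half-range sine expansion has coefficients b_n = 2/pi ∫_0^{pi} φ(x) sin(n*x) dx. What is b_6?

1/3

b_6 = 2/pi ∫_0^{pi} (1 - x) sin(6*x) dx.
Integrating by parts (boundary term plus one more integral), an antiderivative of (1 - x) sin(6*x) is x*cos(6*x)/6 - sin(6*x)/36 - cos(6*x)/6; evaluating from 0 to pi: ∫_{0}^{pi} (1 - x) sin(6*x) dx = (-1/6 + pi/6) - (-1/6) = pi/6.
Hence b_6 = (2/pi)·(pi/6) = 1/3.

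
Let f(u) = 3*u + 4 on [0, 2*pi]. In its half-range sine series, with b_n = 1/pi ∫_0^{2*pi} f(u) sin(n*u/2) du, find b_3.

16/(3*pi) + 4

b_3 = 1/pi ∫_0^{2*pi} (3*u + 4) sin(3*u/2) du.
Integrating by parts (boundary term plus one more integral), an antiderivative of (3*u + 4) sin(3*u/2) is -2*u*cos(3*u/2) + 4*sin(3*u/2)/3 - 8*cos(3*u/2)/3; evaluating from 0 to 2*pi: ∫_{0}^{2*pi} (3*u + 4) sin(3*u/2) du = (8/3 + 4*pi) - (-8/3) = 16/3 + 4*pi.
Hence b_3 = (1/pi)·(16/3 + 4*pi) = 16/(3*pi) + 4.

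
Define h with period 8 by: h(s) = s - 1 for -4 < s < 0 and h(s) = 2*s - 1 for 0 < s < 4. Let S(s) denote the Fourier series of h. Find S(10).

s = 10 differs from s = 2 by 1 full period(s), and the series is 8-periodic.
h is continuous at s = 2 with value 3, so the series converges to 3 there.

3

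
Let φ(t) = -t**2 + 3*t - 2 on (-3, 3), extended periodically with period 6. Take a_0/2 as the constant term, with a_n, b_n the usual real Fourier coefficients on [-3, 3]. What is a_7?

a_7 = 1/3 ∫_{-3}^{3} φ(t) cos(7*pi*t/3) dt.
Integrating by parts twice (tabular method), an antiderivative of (-t**2 + 3*t - 2) cos(7*pi*t/3) is -3*t**2*sin(7*pi*t/3)/(7*pi) + 9*t*sin(7*pi*t/3)/(7*pi) - 18*t*cos(7*pi*t/3)/(49*pi**2) - 6*sin(7*pi*t/3)/(7*pi) + 54*sin(7*pi*t/3)/(343*pi**3) + 27*cos(7*pi*t/3)/(49*pi**2); evaluating from -3 to 3: ∫_{-3}^{3} (-t**2 + 3*t - 2) cos(7*pi*t/3) dt = (27/(49*pi**2)) - (-81/(49*pi**2)) = 108/(49*pi**2).
Hence a_7 = (1/3)·(108/(49*pi**2)) = 36/(49*pi**2).

36/(49*pi**2)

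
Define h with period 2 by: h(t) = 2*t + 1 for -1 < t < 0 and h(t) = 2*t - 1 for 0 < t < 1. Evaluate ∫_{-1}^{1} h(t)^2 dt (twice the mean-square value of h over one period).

2/3

∫_{-1}^{1} h(t)^2 dt = 2/3.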